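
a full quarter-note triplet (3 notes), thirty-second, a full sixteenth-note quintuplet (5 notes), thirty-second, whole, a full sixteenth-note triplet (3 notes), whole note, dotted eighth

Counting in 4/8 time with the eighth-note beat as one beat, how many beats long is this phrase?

25

One eighth-note beat = 4 thirty-second notes.
Express everything in thirty-second notes: a full quarter-note triplet (3 notes) (three triplet quarters span one half) = 16; thirty-second = 1; a full sixteenth-note quintuplet (5 notes) (five quintuplet sixteenths span one quarter) = 8; thirty-second = 1; whole = 32; a full sixteenth-note triplet (3 notes) (three triplet sixteenths span one eighth) = 4; whole note = 32; dotted eighth = 6.
Sum: 16 + 1 + 8 + 1 + 32 + 4 + 32 + 6 = 100.
100 ÷ 4 = 25 beats.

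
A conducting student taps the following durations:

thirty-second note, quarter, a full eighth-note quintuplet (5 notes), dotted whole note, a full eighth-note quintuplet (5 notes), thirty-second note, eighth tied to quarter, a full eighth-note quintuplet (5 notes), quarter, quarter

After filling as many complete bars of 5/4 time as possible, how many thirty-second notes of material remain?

One bar of 5/4 = 40 thirty-second notes.
Express everything in thirty-second notes: thirty-second note = 1; quarter = 8; a full eighth-note quintuplet (5 notes) (five quintuplet eighths span one half) = 16; dotted whole note = 48; a full eighth-note quintuplet (5 notes) (five quintuplet eighths span one half) = 16; thirty-second note = 1; eighth tied to quarter (eighth + quarter) = 12; a full eighth-note quintuplet (5 notes) (five quintuplet eighths span one half) = 16; quarter = 8; quarter = 8.
Total: 1 + 8 + 16 + 48 + 16 + 1 + 12 + 16 + 8 + 8 = 134.
134 ÷ 40 = 3 complete bars with 14 thirty-second notes remaining.

14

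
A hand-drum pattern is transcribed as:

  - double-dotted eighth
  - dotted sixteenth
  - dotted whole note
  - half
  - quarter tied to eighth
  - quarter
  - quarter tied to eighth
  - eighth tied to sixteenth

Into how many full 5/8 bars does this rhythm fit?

One bar of 5/8 = 20 thirty-second notes.
Express everything in thirty-second notes: double-dotted eighth = 7; dotted sixteenth = 3; dotted whole note = 48; half = 16; quarter tied to eighth (quarter + eighth) = 12; quarter = 8; quarter tied to eighth (quarter + eighth) = 12; eighth tied to sixteenth (eighth + sixteenth) = 6.
Altogether 7 + 3 + 48 + 16 + 12 + 8 + 12 + 6 = 112.
112 ÷ 20 = 5 complete bars with 12 left over.

5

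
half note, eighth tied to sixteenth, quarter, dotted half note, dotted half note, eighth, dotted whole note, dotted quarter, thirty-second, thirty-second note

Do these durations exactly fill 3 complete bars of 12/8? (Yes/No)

One bar of 12/8 = 48 thirty-second notes, so 3 bars = 144.
Express everything in thirty-second notes: half note = 16; eighth tied to sixteenth (eighth + sixteenth) = 6; quarter = 8; dotted half note = 24; dotted half note = 24; eighth = 4; dotted whole note = 48; dotted quarter = 12; thirty-second = 1; thirty-second note = 1.
Total: 16 + 6 + 8 + 24 + 24 + 4 + 48 + 12 + 1 + 1 = 144.
144 equals 144, so the answer is Yes.

Yes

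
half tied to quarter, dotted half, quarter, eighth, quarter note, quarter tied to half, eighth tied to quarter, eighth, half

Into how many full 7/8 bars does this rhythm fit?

One bar of 7/8 = 7 eighth notes.
Convert each value to eighth notes: half tied to quarter (half + quarter) = 6; dotted half = 6; quarter = 2; eighth = 1; quarter note = 2; quarter tied to half (quarter + half) = 6; eighth tied to quarter (eighth + quarter) = 3; eighth = 1; half = 4.
Total: 6 + 6 + 2 + 1 + 2 + 6 + 3 + 1 + 4 = 31.
31 ÷ 7 = 4 complete bars with 3 left over.

4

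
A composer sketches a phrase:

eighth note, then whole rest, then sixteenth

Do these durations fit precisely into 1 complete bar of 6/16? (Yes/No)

One bar of 6/16 = 6 sixteenth notes.
Working in sixteenth notes: eighth note = 2; whole rest = 16; sixteenth = 1.
Altogether 2 + 16 + 1 = 19.
19 exceeds 6, so the answer is No.

No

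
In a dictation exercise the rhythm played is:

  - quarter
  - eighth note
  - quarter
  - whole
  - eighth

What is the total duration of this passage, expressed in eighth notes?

In eighth notes: quarter = 2; eighth note = 1; quarter = 2; whole = 8; eighth = 1.
Altogether 2 + 1 + 2 + 8 + 1 = 14 eighth notes.

14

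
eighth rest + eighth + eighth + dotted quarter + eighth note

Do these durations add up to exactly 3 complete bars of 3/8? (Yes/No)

One bar of 3/8 = 3 eighth notes, so 3 bars = 9.
In eighth notes: eighth rest = 1; eighth = 1; eighth = 1; dotted quarter = 3; eighth note = 1.
Adding: 1 + 1 + 1 + 3 + 1 = 7.
7 falls short of 9, so the answer is No.

No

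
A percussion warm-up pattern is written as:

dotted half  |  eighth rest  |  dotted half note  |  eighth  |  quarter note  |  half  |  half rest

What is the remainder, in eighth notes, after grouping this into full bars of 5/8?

One bar of 5/8 = 5 eighth notes.
Working in eighth notes: dotted half = 6; eighth rest = 1; dotted half note = 6; eighth = 1; quarter note = 2; half = 4; half rest = 4.
Altogether 6 + 1 + 6 + 1 + 2 + 4 + 4 = 24.
24 ÷ 5 = 4 complete bars with 4 eighth notes remaining.

4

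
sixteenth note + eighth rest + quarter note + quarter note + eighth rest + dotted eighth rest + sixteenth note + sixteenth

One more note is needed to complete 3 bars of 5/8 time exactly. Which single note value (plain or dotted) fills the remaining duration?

dotted half note

3 bars of 5/8 = 30 sixteenth notes.
Express everything in sixteenth notes: sixteenth note = 1; eighth rest = 2; quarter note = 4; quarter note = 4; eighth rest = 2; dotted eighth rest = 3; sixteenth note = 1; sixteenth = 1.
Sum: 1 + 2 + 4 + 4 + 2 + 3 + 1 + 1 = 18.
Remaining: 30 − 18 = 12 sixteenth notes, which is a dotted half note.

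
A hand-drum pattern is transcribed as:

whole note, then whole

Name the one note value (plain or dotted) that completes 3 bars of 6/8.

quarter note

3 bars of 6/8 = 9 quarter notes.
Convert each value to quarter notes: whole note = 4; whole = 4.
Adding: 4 + 4 = 8.
Remaining: 9 − 8 = 1 quarter note, which is a quarter note.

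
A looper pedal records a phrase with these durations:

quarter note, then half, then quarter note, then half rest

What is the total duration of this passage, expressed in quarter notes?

Convert each value to quarter notes: quarter note = 1; half = 2; quarter note = 1; half rest = 2.
Adding: 1 + 2 + 1 + 2 = 6 quarter notes.

6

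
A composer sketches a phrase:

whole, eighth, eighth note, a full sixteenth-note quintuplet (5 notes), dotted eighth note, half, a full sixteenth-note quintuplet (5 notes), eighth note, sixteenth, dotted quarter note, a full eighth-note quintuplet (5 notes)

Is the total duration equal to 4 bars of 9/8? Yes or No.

No

One bar of 9/8 = 18 sixteenth notes, so 4 bars = 72.
In sixteenth notes: whole = 16; eighth = 2; eighth note = 2; a full sixteenth-note quintuplet (5 notes) (five quintuplet sixteenths span one quarter) = 4; dotted eighth note = 3; half = 8; a full sixteenth-note quintuplet (5 notes) (five quintuplet sixteenths span one quarter) = 4; eighth note = 2; sixteenth = 1; dotted quarter note = 6; a full eighth-note quintuplet (5 notes) (five quintuplet eighths span one half) = 8.
Total: 16 + 2 + 2 + 4 + 3 + 8 + 4 + 2 + 1 + 6 + 8 = 56.
56 falls short of 72, so the answer is No.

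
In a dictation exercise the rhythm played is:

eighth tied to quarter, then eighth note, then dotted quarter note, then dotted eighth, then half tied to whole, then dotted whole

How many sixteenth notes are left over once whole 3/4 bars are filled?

5

One bar of 3/4 = 12 sixteenth notes.
Each duration in sixteenth notes: eighth tied to quarter (eighth + quarter) = 6; eighth note = 2; dotted quarter note = 6; dotted eighth = 3; half tied to whole (half + whole) = 24; dotted whole = 24.
Altogether 6 + 2 + 6 + 3 + 24 + 24 = 65.
65 ÷ 12 = 5 complete bars with 5 sixteenth notes remaining.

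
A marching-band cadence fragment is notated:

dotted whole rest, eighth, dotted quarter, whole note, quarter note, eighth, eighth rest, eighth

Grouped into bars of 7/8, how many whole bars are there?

4

One bar of 7/8 = 7 eighth notes.
Convert each value to eighth notes: dotted whole rest = 12; eighth = 1; dotted quarter = 3; whole note = 8; quarter note = 2; eighth = 1; eighth rest = 1; eighth = 1.
Altogether 12 + 1 + 3 + 8 + 2 + 1 + 1 + 1 = 29.
29 ÷ 7 = 4 complete bars with 1 left over.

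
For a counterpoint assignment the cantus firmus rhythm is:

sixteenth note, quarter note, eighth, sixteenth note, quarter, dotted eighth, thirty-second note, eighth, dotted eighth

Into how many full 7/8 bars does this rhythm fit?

One bar of 7/8 = 28 thirty-second notes.
Express everything in thirty-second notes: sixteenth note = 2; quarter note = 8; eighth = 4; sixteenth note = 2; quarter = 8; dotted eighth = 6; thirty-second note = 1; eighth = 4; dotted eighth = 6.
Sum: 2 + 8 + 4 + 2 + 8 + 6 + 1 + 4 + 6 = 41.
41 ÷ 28 = 1 complete bar with 13 left over.

1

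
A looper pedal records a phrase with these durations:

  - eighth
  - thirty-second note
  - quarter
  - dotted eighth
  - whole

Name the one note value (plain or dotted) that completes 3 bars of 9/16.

3 bars of 9/16 = 54 thirty-second notes.
Working in thirty-second notes: eighth = 4; thirty-second note = 1; quarter = 8; dotted eighth = 6; whole = 32.
Altogether 4 + 1 + 8 + 6 + 32 = 51.
Remaining: 54 − 51 = 3 thirty-second notes, which is a dotted sixteenth note.

dotted sixteenth note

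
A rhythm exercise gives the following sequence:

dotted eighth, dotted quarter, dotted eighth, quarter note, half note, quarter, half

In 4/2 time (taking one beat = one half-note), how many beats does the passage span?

One half-note beat = 8 sixteenth notes.
Each duration in sixteenth notes: dotted eighth = 3; dotted quarter = 6; dotted eighth = 3; quarter note = 4; half note = 8; quarter = 4; half = 8.
Altogether 3 + 6 + 3 + 4 + 8 + 4 + 8 = 36.
36 ÷ 8 = 4.5 beats.

4.5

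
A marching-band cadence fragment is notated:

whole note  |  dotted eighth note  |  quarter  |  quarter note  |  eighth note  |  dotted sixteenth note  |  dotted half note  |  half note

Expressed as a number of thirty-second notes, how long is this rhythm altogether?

Working in thirty-second notes: whole note = 32; dotted eighth note = 6; quarter = 8; quarter note = 8; eighth note = 4; dotted sixteenth note = 3; dotted half note = 24; half note = 16.
Total: 32 + 6 + 8 + 8 + 4 + 3 + 24 + 16 = 101 thirty-second notes.

101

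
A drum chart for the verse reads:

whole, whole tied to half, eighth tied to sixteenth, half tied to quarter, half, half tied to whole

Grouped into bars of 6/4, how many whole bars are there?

3

One bar of 6/4 = 24 sixteenth notes.
Express everything in sixteenth notes: whole = 16; whole tied to half (whole + half) = 24; eighth tied to sixteenth (eighth + sixteenth) = 3; half tied to quarter (half + quarter) = 12; half = 8; half tied to whole (half + whole) = 24.
Total: 16 + 24 + 3 + 12 + 8 + 24 = 87.
87 ÷ 24 = 3 complete bars with 15 left over.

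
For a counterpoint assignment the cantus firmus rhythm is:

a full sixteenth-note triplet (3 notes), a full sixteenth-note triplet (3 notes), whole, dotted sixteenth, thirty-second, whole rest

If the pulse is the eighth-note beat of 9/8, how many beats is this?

19

One eighth-note beat = 4 thirty-second notes.
Each duration in thirty-second notes: a full sixteenth-note triplet (3 notes) (three triplet sixteenths span one eighth) = 4; a full sixteenth-note triplet (3 notes) (three triplet sixteenths span one eighth) = 4; whole = 32; dotted sixteenth = 3; thirty-second = 1; whole rest = 32.
Adding: 4 + 4 + 32 + 3 + 1 + 32 = 76.
76 ÷ 4 = 19 beats.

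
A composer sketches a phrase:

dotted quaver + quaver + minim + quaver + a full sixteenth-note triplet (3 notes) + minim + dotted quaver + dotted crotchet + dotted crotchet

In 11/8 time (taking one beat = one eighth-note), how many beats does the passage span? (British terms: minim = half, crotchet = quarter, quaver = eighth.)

One eighth-note beat = 2 sixteenth notes.
In sixteenth notes: dotted quaver = 3; quaver = 2; minim = 8; quaver = 2; a full sixteenth-note triplet (3 notes) (three triplet sixteenths span one eighth) = 2; minim = 8; dotted quaver = 3; dotted crotchet = 6; dotted crotchet = 6.
Adding: 3 + 2 + 8 + 2 + 2 + 8 + 3 + 6 + 6 = 40.
40 ÷ 2 = 20 beats.

20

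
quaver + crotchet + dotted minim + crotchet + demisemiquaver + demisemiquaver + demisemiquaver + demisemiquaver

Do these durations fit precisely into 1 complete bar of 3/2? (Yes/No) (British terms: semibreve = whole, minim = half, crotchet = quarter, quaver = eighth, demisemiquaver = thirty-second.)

One bar of 3/2 = 48 thirty-second notes.
Working in thirty-second notes: quaver = 4; crotchet = 8; dotted minim = 24; crotchet = 8; demisemiquaver = 1; demisemiquaver = 1; demisemiquaver = 1; demisemiquaver = 1.
Altogether 4 + 8 + 24 + 8 + 1 + 1 + 1 + 1 = 48.
48 equals 48, so the answer is Yes.

Yes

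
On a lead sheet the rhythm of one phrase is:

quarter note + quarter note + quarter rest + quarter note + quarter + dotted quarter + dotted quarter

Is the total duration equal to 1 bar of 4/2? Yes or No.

Yes

One bar of 4/2 = 16 eighth notes.
Working in eighth notes: quarter note = 2; quarter note = 2; quarter rest = 2; quarter note = 2; quarter = 2; dotted quarter = 3; dotted quarter = 3.
Adding: 2 + 2 + 2 + 2 + 2 + 3 + 3 = 16.
16 equals 16, so the answer is Yes.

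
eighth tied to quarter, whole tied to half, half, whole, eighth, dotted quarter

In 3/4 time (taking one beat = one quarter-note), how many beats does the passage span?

One quarter-note beat = 2 eighth notes.
In eighth notes: eighth tied to quarter (eighth + quarter) = 3; whole tied to half (whole + half) = 12; half = 4; whole = 8; eighth = 1; dotted quarter = 3.
Adding: 3 + 12 + 4 + 8 + 1 + 3 = 31.
31 ÷ 2 = 15.5 beats.

15.5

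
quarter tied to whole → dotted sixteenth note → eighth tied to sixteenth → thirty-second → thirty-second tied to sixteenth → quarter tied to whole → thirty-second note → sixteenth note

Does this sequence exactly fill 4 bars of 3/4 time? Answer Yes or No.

One bar of 3/4 = 24 thirty-second notes, so 4 bars = 96.
Express everything in thirty-second notes: quarter tied to whole (quarter + whole) = 40; dotted sixteenth note = 3; eighth tied to sixteenth (eighth + sixteenth) = 6; thirty-second = 1; thirty-second tied to sixteenth (thirty-second + sixteenth) = 3; quarter tied to whole (quarter + whole) = 40; thirty-second note = 1; sixteenth note = 2.
Total: 40 + 3 + 6 + 1 + 3 + 40 + 1 + 2 = 96.
96 equals 96, so the answer is Yes.

Yes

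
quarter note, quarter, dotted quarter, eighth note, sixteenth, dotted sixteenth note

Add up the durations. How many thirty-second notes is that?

Each duration in thirty-second notes: quarter note = 8; quarter = 8; dotted quarter = 12; eighth note = 4; sixteenth = 2; dotted sixteenth note = 3.
Adding: 8 + 8 + 12 + 4 + 2 + 3 = 37 thirty-second notes.

37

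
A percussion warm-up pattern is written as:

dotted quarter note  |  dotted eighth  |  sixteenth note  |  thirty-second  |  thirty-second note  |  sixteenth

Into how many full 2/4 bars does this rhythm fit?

1

One bar of 2/4 = 16 thirty-second notes.
In thirty-second notes: dotted quarter note = 12; dotted eighth = 6; sixteenth note = 2; thirty-second = 1; thirty-second note = 1; sixteenth = 2.
Total: 12 + 6 + 2 + 1 + 1 + 2 = 24.
24 ÷ 16 = 1 complete bar with 8 left over.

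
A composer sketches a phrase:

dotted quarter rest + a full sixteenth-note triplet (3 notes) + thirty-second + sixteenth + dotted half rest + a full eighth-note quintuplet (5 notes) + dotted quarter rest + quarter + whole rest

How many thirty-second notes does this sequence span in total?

Each duration in thirty-second notes: dotted quarter rest = 12; a full sixteenth-note triplet (3 notes) (three triplet sixteenths span one eighth) = 4; thirty-second = 1; sixteenth = 2; dotted half rest = 24; a full eighth-note quintuplet (5 notes) (five quintuplet eighths span one half) = 16; dotted quarter rest = 12; quarter = 8; whole rest = 32.
Adding: 12 + 4 + 1 + 2 + 24 + 16 + 12 + 8 + 32 = 111 thirty-second notes.

111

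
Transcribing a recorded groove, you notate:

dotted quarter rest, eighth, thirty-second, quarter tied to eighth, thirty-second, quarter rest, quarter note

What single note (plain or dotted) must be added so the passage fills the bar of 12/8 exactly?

The bar of 12/8 = 48 thirty-second notes.
In thirty-second notes: dotted quarter rest = 12; eighth = 4; thirty-second = 1; quarter tied to eighth (quarter + eighth) = 12; thirty-second = 1; quarter rest = 8; quarter note = 8.
Altogether 12 + 4 + 1 + 12 + 1 + 8 + 8 = 46.
Remaining: 48 − 46 = 2 thirty-second notes, which is a sixteenth note.

sixteenth note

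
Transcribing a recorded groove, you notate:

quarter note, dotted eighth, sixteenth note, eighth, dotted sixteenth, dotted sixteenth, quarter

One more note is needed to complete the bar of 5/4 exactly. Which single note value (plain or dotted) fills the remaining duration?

dotted eighth note

The bar of 5/4 = 40 thirty-second notes.
Each duration in thirty-second notes: quarter note = 8; dotted eighth = 6; sixteenth note = 2; eighth = 4; dotted sixteenth = 3; dotted sixteenth = 3; quarter = 8.
Sum: 8 + 6 + 2 + 4 + 3 + 3 + 8 = 34.
Remaining: 40 − 34 = 6 thirty-second notes, which is a dotted eighth note.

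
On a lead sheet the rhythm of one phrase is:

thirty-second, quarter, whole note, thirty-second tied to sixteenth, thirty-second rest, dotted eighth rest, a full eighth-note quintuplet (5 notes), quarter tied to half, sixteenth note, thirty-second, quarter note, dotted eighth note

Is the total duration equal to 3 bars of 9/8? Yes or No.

One bar of 9/8 = 36 thirty-second notes, so 3 bars = 108.
Express everything in thirty-second notes: thirty-second = 1; quarter = 8; whole note = 32; thirty-second tied to sixteenth (thirty-second + sixteenth) = 3; thirty-second rest = 1; dotted eighth rest = 6; a full eighth-note quintuplet (5 notes) (five quintuplet eighths span one half) = 16; quarter tied to half (quarter + half) = 24; sixteenth note = 2; thirty-second = 1; quarter note = 8; dotted eighth note = 6.
Total: 1 + 8 + 32 + 3 + 1 + 6 + 16 + 24 + 2 + 1 + 8 + 6 = 108.
108 equals 108, so the answer is Yes.

Yes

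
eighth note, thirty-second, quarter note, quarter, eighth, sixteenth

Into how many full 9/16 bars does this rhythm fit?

One bar of 9/16 = 18 thirty-second notes.
Convert each value to thirty-second notes: eighth note = 4; thirty-second = 1; quarter note = 8; quarter = 8; eighth = 4; sixteenth = 2.
Adding: 4 + 1 + 8 + 8 + 4 + 2 = 27.
27 ÷ 18 = 1 complete bar with 9 left over.

1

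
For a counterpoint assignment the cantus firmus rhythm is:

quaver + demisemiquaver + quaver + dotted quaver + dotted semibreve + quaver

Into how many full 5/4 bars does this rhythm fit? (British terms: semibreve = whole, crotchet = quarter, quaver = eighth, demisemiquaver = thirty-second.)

One bar of 5/4 = 40 thirty-second notes.
Express everything in thirty-second notes: quaver = 4; demisemiquaver = 1; quaver = 4; dotted quaver = 6; dotted semibreve = 48; quaver = 4.
Adding: 4 + 1 + 4 + 6 + 48 + 4 = 67.
67 ÷ 40 = 1 complete bar with 27 left over.

1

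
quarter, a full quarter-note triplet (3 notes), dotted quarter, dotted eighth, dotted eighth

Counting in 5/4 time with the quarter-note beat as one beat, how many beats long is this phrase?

6

One quarter-note beat = 4 sixteenth notes.
Working in sixteenth notes: quarter = 4; a full quarter-note triplet (3 notes) (three triplet quarters span one half) = 8; dotted quarter = 6; dotted eighth = 3; dotted eighth = 3.
Sum: 4 + 8 + 6 + 3 + 3 = 24.
24 ÷ 4 = 6 beats.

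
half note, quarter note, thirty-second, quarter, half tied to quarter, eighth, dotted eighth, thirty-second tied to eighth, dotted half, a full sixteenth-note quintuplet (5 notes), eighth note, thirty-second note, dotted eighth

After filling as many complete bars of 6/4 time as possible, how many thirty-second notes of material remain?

19

One bar of 6/4 = 48 thirty-second notes.
Convert each value to thirty-second notes: half note = 16; quarter note = 8; thirty-second = 1; quarter = 8; half tied to quarter (half + quarter) = 24; eighth = 4; dotted eighth = 6; thirty-second tied to eighth (thirty-second + eighth) = 5; dotted half = 24; a full sixteenth-note quintuplet (5 notes) (five quintuplet sixteenths span one quarter) = 8; eighth note = 4; thirty-second note = 1; dotted eighth = 6.
Total: 16 + 8 + 1 + 8 + 24 + 4 + 6 + 5 + 24 + 8 + 4 + 1 + 6 = 115.
115 ÷ 48 = 2 complete bars with 19 thirty-second notes remaining.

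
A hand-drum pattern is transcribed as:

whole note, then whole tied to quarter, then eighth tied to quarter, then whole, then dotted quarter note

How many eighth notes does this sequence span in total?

Each duration in eighth notes: whole note = 8; whole tied to quarter (whole + quarter) = 10; eighth tied to quarter (eighth + quarter) = 3; whole = 8; dotted quarter note = 3.
Sum: 8 + 10 + 3 + 8 + 3 = 32 eighth notes.

32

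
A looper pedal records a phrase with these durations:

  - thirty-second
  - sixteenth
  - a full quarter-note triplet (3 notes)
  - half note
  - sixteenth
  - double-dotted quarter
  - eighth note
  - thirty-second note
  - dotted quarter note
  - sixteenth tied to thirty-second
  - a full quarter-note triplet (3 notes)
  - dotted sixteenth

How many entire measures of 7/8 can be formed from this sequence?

3

One bar of 7/8 = 28 thirty-second notes.
Convert each value to thirty-second notes: thirty-second = 1; sixteenth = 2; a full quarter-note triplet (3 notes) (three triplet quarters span one half) = 16; half note = 16; sixteenth = 2; double-dotted quarter = 14; eighth note = 4; thirty-second note = 1; dotted quarter note = 12; sixteenth tied to thirty-second (sixteenth + thirty-second) = 3; a full quarter-note triplet (3 notes) (three triplet quarters span one half) = 16; dotted sixteenth = 3.
Sum: 1 + 2 + 16 + 16 + 2 + 14 + 4 + 1 + 12 + 3 + 16 + 3 = 90.
90 ÷ 28 = 3 complete bars with 6 left over.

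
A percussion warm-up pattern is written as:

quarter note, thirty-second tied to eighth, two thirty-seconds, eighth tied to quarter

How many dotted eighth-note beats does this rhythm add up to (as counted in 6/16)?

One dotted eighth-note beat = 6 thirty-second notes.
Express everything in thirty-second notes: quarter note = 8; thirty-second tied to eighth (thirty-second + eighth) = 5; thirty-second = 1; thirty-second = 1; eighth tied to quarter (eighth + quarter) = 12.
Altogether 8 + 5 + 1 + 1 + 12 = 27.
27 ÷ 6 = 4.5 beats.

4.5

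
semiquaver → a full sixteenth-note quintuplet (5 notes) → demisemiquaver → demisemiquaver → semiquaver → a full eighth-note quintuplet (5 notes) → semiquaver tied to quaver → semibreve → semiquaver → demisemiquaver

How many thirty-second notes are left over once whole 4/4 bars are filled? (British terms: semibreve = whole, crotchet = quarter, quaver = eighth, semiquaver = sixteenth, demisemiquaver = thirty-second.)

One bar of 4/4 = 32 thirty-second notes.
Convert each value to thirty-second notes: semiquaver = 2; a full sixteenth-note quintuplet (5 notes) (five quintuplet sixteenths span one quarter) = 8; demisemiquaver = 1; demisemiquaver = 1; semiquaver = 2; a full eighth-note quintuplet (5 notes) (five quintuplet eighths span one half) = 16; semiquaver tied to quaver (semiquaver + quaver) = 6; semibreve = 32; semiquaver = 2; demisemiquaver = 1.
Altogether 2 + 8 + 1 + 1 + 2 + 16 + 6 + 32 + 2 + 1 = 71.
71 ÷ 32 = 2 complete bars with 7 thirty-second notes remaining.

7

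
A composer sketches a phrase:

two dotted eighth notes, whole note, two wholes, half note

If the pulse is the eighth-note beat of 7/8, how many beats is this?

One eighth-note beat = 2 sixteenth notes.
Working in sixteenth notes: dotted eighth note = 3; dotted eighth note = 3; whole note = 16; whole = 16; whole = 16; half note = 8.
Adding: 3 + 3 + 16 + 16 + 16 + 8 = 62.
62 ÷ 2 = 31 beats.

31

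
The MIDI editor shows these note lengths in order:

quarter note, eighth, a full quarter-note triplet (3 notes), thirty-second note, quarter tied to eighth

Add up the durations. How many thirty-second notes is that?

In thirty-second notes: quarter note = 8; eighth = 4; a full quarter-note triplet (3 notes) (three triplet quarters span one half) = 16; thirty-second note = 1; quarter tied to eighth (quarter + eighth) = 12.
Adding: 8 + 4 + 16 + 1 + 12 = 41 thirty-second notes.

41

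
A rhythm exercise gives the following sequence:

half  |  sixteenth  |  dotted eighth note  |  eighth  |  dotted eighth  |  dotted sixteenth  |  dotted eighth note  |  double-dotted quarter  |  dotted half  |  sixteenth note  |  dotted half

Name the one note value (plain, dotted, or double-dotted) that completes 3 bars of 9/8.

3 bars of 9/8 = 108 thirty-second notes.
In thirty-second notes: half = 16; sixteenth = 2; dotted eighth note = 6; eighth = 4; dotted eighth = 6; dotted sixteenth = 3; dotted eighth note = 6; double-dotted quarter = 14; dotted half = 24; sixteenth note = 2; dotted half = 24.
Altogether 16 + 2 + 6 + 4 + 6 + 3 + 6 + 14 + 24 + 2 + 24 = 107.
Remaining: 108 − 107 = 1 thirty-second note, which is a thirty-second note.

thirty-second note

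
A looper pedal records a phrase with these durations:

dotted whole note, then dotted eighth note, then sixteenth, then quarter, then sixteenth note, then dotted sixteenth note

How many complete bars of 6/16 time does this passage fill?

One bar of 6/16 = 12 thirty-second notes.
Express everything in thirty-second notes: dotted whole note = 48; dotted eighth note = 6; sixteenth = 2; quarter = 8; sixteenth note = 2; dotted sixteenth note = 3.
Altogether 48 + 6 + 2 + 8 + 2 + 3 = 69.
69 ÷ 12 = 5 complete bars with 9 left over.

5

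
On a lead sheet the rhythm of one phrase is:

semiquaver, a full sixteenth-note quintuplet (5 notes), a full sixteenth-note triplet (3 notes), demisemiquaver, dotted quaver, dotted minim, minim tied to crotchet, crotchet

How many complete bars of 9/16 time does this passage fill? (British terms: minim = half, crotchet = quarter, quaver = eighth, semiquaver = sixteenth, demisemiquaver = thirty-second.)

4

One bar of 9/16 = 18 thirty-second notes.
Express everything in thirty-second notes: semiquaver = 2; a full sixteenth-note quintuplet (5 notes) (five quintuplet sixteenths span one quarter) = 8; a full sixteenth-note triplet (3 notes) (three triplet sixteenths span one eighth) = 4; demisemiquaver = 1; dotted quaver = 6; dotted minim = 24; minim tied to crotchet (minim + crotchet) = 24; crotchet = 8.
Altogether 2 + 8 + 4 + 1 + 6 + 24 + 24 + 8 = 77.
77 ÷ 18 = 4 complete bars with 5 left over.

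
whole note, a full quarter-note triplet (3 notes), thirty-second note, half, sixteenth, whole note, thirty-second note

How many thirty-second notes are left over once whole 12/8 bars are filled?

One bar of 12/8 = 48 thirty-second notes.
Each duration in thirty-second notes: whole note = 32; a full quarter-note triplet (3 notes) (three triplet quarters span one half) = 16; thirty-second note = 1; half = 16; sixteenth = 2; whole note = 32; thirty-second note = 1.
Altogether 32 + 16 + 1 + 16 + 2 + 32 + 1 = 100.
100 ÷ 48 = 2 complete bars with 4 thirty-second notes remaining.

4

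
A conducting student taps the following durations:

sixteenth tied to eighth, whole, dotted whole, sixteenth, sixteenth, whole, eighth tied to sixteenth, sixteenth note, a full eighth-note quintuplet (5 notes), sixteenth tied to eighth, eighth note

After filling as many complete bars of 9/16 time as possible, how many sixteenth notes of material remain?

One bar of 9/16 = 9 sixteenth notes.
Convert each value to sixteenth notes: sixteenth tied to eighth (sixteenth + eighth) = 3; whole = 16; dotted whole = 24; sixteenth = 1; sixteenth = 1; whole = 16; eighth tied to sixteenth (eighth + sixteenth) = 3; sixteenth note = 1; a full eighth-note quintuplet (5 notes) (five quintuplet eighths span one half) = 8; sixteenth tied to eighth (sixteenth + eighth) = 3; eighth note = 2.
Sum: 3 + 16 + 24 + 1 + 1 + 16 + 3 + 1 + 8 + 3 + 2 = 78.
78 ÷ 9 = 8 complete bars with 6 sixteenth notes remaining.

6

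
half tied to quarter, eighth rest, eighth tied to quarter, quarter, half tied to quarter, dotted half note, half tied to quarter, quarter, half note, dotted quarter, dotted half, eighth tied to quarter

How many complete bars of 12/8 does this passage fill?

One bar of 12/8 = 12 eighth notes.
Convert each value to eighth notes: half tied to quarter (half + quarter) = 6; eighth rest = 1; eighth tied to quarter (eighth + quarter) = 3; quarter = 2; half tied to quarter (half + quarter) = 6; dotted half note = 6; half tied to quarter (half + quarter) = 6; quarter = 2; half note = 4; dotted quarter = 3; dotted half = 6; eighth tied to quarter (eighth + quarter) = 3.
Sum: 6 + 1 + 3 + 2 + 6 + 6 + 6 + 2 + 4 + 3 + 6 + 3 = 48.
48 ÷ 12 = 4 complete bars with 0 left over.

4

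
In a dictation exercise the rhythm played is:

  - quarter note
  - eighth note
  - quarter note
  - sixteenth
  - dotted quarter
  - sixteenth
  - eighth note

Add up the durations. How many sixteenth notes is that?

20

Each duration in sixteenth notes: quarter note = 4; eighth note = 2; quarter note = 4; sixteenth = 1; dotted quarter = 6; sixteenth = 1; eighth note = 2.
Adding: 4 + 2 + 4 + 1 + 6 + 1 + 2 = 20 sixteenth notes.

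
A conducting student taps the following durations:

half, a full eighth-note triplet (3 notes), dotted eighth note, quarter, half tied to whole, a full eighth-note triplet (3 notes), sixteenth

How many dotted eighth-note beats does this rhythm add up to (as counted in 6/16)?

16

One dotted eighth-note beat = 3 sixteenth notes.
Convert each value to sixteenth notes: half = 8; a full eighth-note triplet (3 notes) (three triplet eighths span one quarter) = 4; dotted eighth note = 3; quarter = 4; half tied to whole (half + whole) = 24; a full eighth-note triplet (3 notes) (three triplet eighths span one quarter) = 4; sixteenth = 1.
Sum: 8 + 4 + 3 + 4 + 24 + 4 + 1 = 48.
48 ÷ 3 = 16 beats.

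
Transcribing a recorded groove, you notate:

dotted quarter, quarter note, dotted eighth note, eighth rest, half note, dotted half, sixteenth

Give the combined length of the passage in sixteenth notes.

36

Express everything in sixteenth notes: dotted quarter = 6; quarter note = 4; dotted eighth note = 3; eighth rest = 2; half note = 8; dotted half = 12; sixteenth = 1.
Altogether 6 + 4 + 3 + 2 + 8 + 12 + 1 = 36 sixteenth notes.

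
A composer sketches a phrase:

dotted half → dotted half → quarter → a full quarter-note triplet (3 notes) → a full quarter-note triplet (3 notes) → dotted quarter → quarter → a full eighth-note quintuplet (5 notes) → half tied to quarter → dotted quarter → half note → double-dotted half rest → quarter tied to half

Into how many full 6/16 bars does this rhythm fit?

One bar of 6/16 = 3 eighth notes.
In eighth notes: dotted half = 6; dotted half = 6; quarter = 2; a full quarter-note triplet (3 notes) (three triplet quarters span one half) = 4; a full quarter-note triplet (3 notes) (three triplet quarters span one half) = 4; dotted quarter = 3; quarter = 2; a full eighth-note quintuplet (5 notes) (five quintuplet eighths span one half) = 4; half tied to quarter (half + quarter) = 6; dotted quarter = 3; half note = 4; double-dotted half rest = 7; quarter tied to half (quarter + half) = 6.
Total: 6 + 6 + 2 + 4 + 4 + 3 + 2 + 4 + 6 + 3 + 4 + 7 + 6 = 57.
57 ÷ 3 = 19 complete bars with 0 left over.

19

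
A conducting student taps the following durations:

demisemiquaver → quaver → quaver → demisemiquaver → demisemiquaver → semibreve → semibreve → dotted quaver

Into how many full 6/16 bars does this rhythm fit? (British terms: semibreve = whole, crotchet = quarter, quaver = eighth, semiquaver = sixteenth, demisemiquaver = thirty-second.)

6

One bar of 6/16 = 12 thirty-second notes.
Each duration in thirty-second notes: demisemiquaver = 1; quaver = 4; quaver = 4; demisemiquaver = 1; demisemiquaver = 1; semibreve = 32; semibreve = 32; dotted quaver = 6.
Adding: 1 + 4 + 4 + 1 + 1 + 32 + 32 + 6 = 81.
81 ÷ 12 = 6 complete bars with 9 left over.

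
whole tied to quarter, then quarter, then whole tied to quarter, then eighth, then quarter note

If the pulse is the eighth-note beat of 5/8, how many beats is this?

One eighth-note beat = 2 sixteenth notes.
Convert each value to sixteenth notes: whole tied to quarter (whole + quarter) = 20; quarter = 4; whole tied to quarter (whole + quarter) = 20; eighth = 2; quarter note = 4.
Total: 20 + 4 + 20 + 2 + 4 = 50.
50 ÷ 2 = 25 beats.

25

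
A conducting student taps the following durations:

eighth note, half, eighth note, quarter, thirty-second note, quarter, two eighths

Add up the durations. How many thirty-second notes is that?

Each duration in thirty-second notes: eighth note = 4; half = 16; eighth note = 4; quarter = 8; thirty-second note = 1; quarter = 8; eighth = 4; eighth = 4.
Total: 4 + 16 + 4 + 8 + 1 + 8 + 4 + 4 = 49 thirty-second notes.

49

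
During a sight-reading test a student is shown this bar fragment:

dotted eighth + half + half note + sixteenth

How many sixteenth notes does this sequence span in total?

20

Each duration in sixteenth notes: dotted eighth = 3; half = 8; half note = 8; sixteenth = 1.
Altogether 3 + 8 + 8 + 1 = 20 sixteenth notes.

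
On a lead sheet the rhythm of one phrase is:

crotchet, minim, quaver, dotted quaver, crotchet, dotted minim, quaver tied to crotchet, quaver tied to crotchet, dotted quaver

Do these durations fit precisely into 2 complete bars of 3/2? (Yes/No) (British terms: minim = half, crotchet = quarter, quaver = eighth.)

One bar of 3/2 = 24 sixteenth notes, so 2 bars = 48.
Each duration in sixteenth notes: crotchet = 4; minim = 8; quaver = 2; dotted quaver = 3; crotchet = 4; dotted minim = 12; quaver tied to crotchet (quaver + crotchet) = 6; quaver tied to crotchet (quaver + crotchet) = 6; dotted quaver = 3.
Sum: 4 + 8 + 2 + 3 + 4 + 12 + 6 + 6 + 3 = 48.
48 equals 48, so the answer is Yes.

Yes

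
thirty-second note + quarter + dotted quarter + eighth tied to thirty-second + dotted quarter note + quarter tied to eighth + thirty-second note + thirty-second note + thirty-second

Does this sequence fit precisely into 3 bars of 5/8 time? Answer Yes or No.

One bar of 5/8 = 20 thirty-second notes, so 3 bars = 60.
Convert each value to thirty-second notes: thirty-second note = 1; quarter = 8; dotted quarter = 12; eighth tied to thirty-second (eighth + thirty-second) = 5; dotted quarter note = 12; quarter tied to eighth (quarter + eighth) = 12; thirty-second note = 1; thirty-second note = 1; thirty-second = 1.
Altogether 1 + 8 + 12 + 5 + 12 + 12 + 1 + 1 + 1 = 53.
53 falls short of 60, so the answer is No.

No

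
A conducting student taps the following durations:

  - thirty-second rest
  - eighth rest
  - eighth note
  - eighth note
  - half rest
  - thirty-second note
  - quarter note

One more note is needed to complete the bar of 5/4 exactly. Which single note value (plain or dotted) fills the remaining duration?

The bar of 5/4 = 40 thirty-second notes.
In thirty-second notes: thirty-second rest = 1; eighth rest = 4; eighth note = 4; eighth note = 4; half rest = 16; thirty-second note = 1; quarter note = 8.
Adding: 1 + 4 + 4 + 4 + 16 + 1 + 8 = 38.
Remaining: 40 − 38 = 2 thirty-second notes, which is a sixteenth note.

sixteenth note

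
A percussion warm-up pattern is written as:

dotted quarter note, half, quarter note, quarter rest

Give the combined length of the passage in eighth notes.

11

Express everything in eighth notes: dotted quarter note = 3; half = 4; quarter note = 2; quarter rest = 2.
Adding: 3 + 4 + 2 + 2 = 11 eighth notes.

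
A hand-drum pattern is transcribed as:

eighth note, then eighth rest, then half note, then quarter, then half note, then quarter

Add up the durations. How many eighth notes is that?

Convert each value to eighth notes: eighth note = 1; eighth rest = 1; half note = 4; quarter = 2; half note = 4; quarter = 2.
Total: 1 + 1 + 4 + 2 + 4 + 2 = 14 eighth notes.

14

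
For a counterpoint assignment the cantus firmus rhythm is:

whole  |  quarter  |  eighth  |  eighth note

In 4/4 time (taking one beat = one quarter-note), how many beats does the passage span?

One quarter-note beat = 2 eighth notes.
Convert each value to eighth notes: whole = 8; quarter = 2; eighth = 1; eighth note = 1.
Sum: 8 + 2 + 1 + 1 = 12.
12 ÷ 2 = 6 beats.

6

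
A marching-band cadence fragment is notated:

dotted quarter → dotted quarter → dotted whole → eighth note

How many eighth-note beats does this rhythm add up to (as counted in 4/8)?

19

One eighth-note beat = 2 sixteenth notes.
Working in sixteenth notes: dotted quarter = 6; dotted quarter = 6; dotted whole = 24; eighth note = 2.
Adding: 6 + 6 + 24 + 2 = 38.
38 ÷ 2 = 19 beats.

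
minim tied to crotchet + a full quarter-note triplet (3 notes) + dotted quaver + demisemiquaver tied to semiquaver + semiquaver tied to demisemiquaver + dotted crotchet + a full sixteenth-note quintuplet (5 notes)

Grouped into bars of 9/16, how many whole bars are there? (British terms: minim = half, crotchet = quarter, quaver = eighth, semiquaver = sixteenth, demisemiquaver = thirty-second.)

4

One bar of 9/16 = 18 thirty-second notes.
Working in thirty-second notes: minim tied to crotchet (minim + crotchet) = 24; a full quarter-note triplet (3 notes) (three triplet quarters span one half) = 16; dotted quaver = 6; demisemiquaver tied to semiquaver (demisemiquaver + semiquaver) = 3; semiquaver tied to demisemiquaver (semiquaver + demisemiquaver) = 3; dotted crotchet = 12; a full sixteenth-note quintuplet (5 notes) (five quintuplet sixteenths span one quarter) = 8.
Sum: 24 + 16 + 6 + 3 + 3 + 12 + 8 = 72.
72 ÷ 18 = 4 complete bars with 0 left over.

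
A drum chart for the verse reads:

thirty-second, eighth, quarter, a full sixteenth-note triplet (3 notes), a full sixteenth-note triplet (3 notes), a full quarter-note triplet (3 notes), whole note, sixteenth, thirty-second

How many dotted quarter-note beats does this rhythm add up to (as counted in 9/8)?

6

One dotted quarter-note beat = 12 thirty-second notes.
Each duration in thirty-second notes: thirty-second = 1; eighth = 4; quarter = 8; a full sixteenth-note triplet (3 notes) (three triplet sixteenths span one eighth) = 4; a full sixteenth-note triplet (3 notes) (three triplet sixteenths span one eighth) = 4; a full quarter-note triplet (3 notes) (three triplet quarters span one half) = 16; whole note = 32; sixteenth = 2; thirty-second = 1.
Altogether 1 + 4 + 8 + 4 + 4 + 16 + 32 + 2 + 1 = 72.
72 ÷ 12 = 6 beats.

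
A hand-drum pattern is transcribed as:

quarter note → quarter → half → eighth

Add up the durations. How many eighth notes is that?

Each duration in eighth notes: quarter note = 2; quarter = 2; half = 4; eighth = 1.
Altogether 2 + 2 + 4 + 1 = 9 eighth notes.

9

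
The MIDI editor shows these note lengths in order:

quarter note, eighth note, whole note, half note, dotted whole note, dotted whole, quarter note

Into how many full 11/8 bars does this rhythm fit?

3

One bar of 11/8 = 11 eighth notes.
In eighth notes: quarter note = 2; eighth note = 1; whole note = 8; half note = 4; dotted whole note = 12; dotted whole = 12; quarter note = 2.
Altogether 2 + 1 + 8 + 4 + 12 + 12 + 2 = 41.
41 ÷ 11 = 3 complete bars with 8 left over.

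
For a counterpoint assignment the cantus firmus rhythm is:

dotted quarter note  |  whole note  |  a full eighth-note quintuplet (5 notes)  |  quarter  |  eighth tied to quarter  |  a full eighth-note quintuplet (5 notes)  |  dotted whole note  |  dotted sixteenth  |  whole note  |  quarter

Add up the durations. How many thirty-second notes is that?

In thirty-second notes: dotted quarter note = 12; whole note = 32; a full eighth-note quintuplet (5 notes) (five quintuplet eighths span one half) = 16; quarter = 8; eighth tied to quarter (eighth + quarter) = 12; a full eighth-note quintuplet (5 notes) (five quintuplet eighths span one half) = 16; dotted whole note = 48; dotted sixteenth = 3; whole note = 32; quarter = 8.
Total: 12 + 32 + 16 + 8 + 12 + 16 + 48 + 3 + 32 + 8 = 187 thirty-second notes.

187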